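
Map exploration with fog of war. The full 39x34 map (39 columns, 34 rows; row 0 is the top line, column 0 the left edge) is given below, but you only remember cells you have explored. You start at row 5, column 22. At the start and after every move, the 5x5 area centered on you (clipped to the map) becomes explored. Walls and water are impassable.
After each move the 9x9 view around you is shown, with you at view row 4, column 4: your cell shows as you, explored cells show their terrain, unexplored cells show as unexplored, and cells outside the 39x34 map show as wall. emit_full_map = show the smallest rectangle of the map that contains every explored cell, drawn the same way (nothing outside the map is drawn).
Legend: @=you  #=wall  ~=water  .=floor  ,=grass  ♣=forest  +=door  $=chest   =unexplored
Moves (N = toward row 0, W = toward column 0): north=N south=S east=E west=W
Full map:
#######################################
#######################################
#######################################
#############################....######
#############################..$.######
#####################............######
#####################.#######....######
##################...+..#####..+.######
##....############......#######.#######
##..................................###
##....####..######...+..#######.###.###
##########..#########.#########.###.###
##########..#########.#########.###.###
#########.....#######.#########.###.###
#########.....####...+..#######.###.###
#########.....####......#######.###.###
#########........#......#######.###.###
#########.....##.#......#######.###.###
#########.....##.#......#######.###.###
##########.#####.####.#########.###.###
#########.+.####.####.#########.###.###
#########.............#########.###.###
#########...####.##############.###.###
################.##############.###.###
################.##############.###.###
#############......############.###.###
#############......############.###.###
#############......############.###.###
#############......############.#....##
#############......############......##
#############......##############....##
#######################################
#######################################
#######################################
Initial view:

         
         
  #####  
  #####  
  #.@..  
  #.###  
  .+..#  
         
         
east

         
         
 ######  
 ######  
 #..@..  
 #.####  
 .+..##  
         
         

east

         
         
#######  
#######  
#...@..  
#.#####  
.+..###  
         
         

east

         
         
#######  
#######  
....@..  
.######  
+..####  
         
         

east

         
         
#######  
#######  
....@..  
#######  
..#####  
         
         

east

         
         
######.  
######.  
....@..  
######.  
.#####.  
         
         

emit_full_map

#########.
#########.
#......@..
#.#######.
.+..#####.

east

         
         
#####..  
#####..  
....@..  
#####..  
#####..  
         
         

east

         
         
####...  
####..$  
....@..  
####...  
####..+  
         
         

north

         
         
  #####  
####...  
####@.$  
.......  
####...  
####..+  
         

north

#########
         
  #####  
  #####  
####@..  
####..$  
.......  
####...  
####..+  

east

#########
         
 ######  
 ######  
###.@..  
###..$.  
.......  
###...   
###..+   

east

#########
         
#######  
#######  
##..@.#  
##..$.#  
......#  
##...    
##..+    

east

#########
         
#######  
#######  
#...@##  
#..$.##  
.....##  
#...     
#..+     

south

         
#######  
#######  
#....##  
#..$@##  
.....##  
#....##  
#..+     
         

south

#######  
#######  
#....##  
#..$.##  
....@##  
#....##  
#..+.##  
         
         

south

#######  
#....##  
#..$.##  
.....##  
#...@##  
#..+.##  
  #.###  
         
         

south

#....##  
#..$.##  
.....##  
#....##  
#..+@##  
  #.###  
  .....  
         
         

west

##....## 
##..$.## 
......## 
##....## 
##..@.## 
  ##.### 
  ...... 
         
         

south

##..$.## 
......## 
##....## 
##..+.## 
  ##@### 
  ...... 
  ##.##  
         
         

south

......## 
##....## 
##..+.## 
  ##.### 
  ..@... 
  ##.##  
  ##.##  
         
         

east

.....##  
#....##  
#..+.##  
 ##.###  
 ...@..  
 ##.###  
 ##.###  
         
         

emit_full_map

       ########
       ########
#########....##
#########..$.##
#............##
#.#######....##
.+..#####..+.##
         ##.###
         ...@..
         ##.###
         ##.###

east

....##   
....##   
..+.###  
##.####  
....@..  
##.###.  
##.###.  
         
         

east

...##    
...##    
.+.####  
#.#####  
....@.#  
#.###.#  
#.###.#  
         
         

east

..##    #
..##    #
+.##### #
.###### #
....@## #
.###.## #
.###.## #
        #
        #

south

..##    #
+.##### #
.###### #
.....## #
.###@## #
.###.## #
  ##.## #
        #
        #

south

+.##### #
.###### #
.....## #
.###.## #
.###@## #
  ##.## #
  ##.## #
        #
        #

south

.###### #
.....## #
.###.## #
.###.## #
  ##@## #
  ##.## #
  ##.## #
        #
        #

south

.....## #
.###.## #
.###.## #
  ##.## #
  ##@## #
  ##.## #
  ##.## #
        #
        #

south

.###.## #
.###.## #
  ##.## #
  ##.## #
  ##@## #
  ##.## #
  ##.## #
        #
        #

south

.###.## #
  ##.## #
  ##.## #
  ##.## #
  ##@## #
  ##.## #
  ##.## #
        #
        #

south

  ##.## #
  ##.## #
  ##.## #
  ##.## #
  ##@## #
  ##.## #
  ##.## #
        #
        #

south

  ##.## #
  ##.## #
  ##.## #
  ##.## #
  ##@## #
  ##.## #
  ##.## #
        #
        #

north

  ##.## #
  ##.## #
  ##.## #
  ##.## #
  ##@## #
  ##.## #
  ##.## #
  ##.## #
        #


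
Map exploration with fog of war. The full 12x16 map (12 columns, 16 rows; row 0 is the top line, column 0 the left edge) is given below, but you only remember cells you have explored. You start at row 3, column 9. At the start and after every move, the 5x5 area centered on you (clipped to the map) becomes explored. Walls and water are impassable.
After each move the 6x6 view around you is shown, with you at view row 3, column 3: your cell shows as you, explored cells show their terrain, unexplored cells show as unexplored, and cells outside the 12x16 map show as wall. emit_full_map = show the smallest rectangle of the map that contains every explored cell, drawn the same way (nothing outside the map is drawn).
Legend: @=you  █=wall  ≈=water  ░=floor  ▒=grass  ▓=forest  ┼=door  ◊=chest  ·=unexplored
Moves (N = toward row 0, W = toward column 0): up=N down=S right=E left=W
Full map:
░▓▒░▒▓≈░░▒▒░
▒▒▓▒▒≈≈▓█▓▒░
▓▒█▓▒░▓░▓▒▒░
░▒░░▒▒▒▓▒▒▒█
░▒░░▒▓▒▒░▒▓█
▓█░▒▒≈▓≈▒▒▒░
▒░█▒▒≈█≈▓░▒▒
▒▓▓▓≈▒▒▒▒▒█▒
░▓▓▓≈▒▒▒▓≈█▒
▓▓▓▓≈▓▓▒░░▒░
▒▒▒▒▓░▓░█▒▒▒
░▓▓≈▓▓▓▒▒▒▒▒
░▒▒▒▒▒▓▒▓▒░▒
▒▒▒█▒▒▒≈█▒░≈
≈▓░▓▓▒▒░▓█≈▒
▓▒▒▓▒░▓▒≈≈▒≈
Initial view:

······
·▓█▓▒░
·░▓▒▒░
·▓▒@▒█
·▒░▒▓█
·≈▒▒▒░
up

██████
·░░▒▒░
·▓█▓▒░
·░▓@▒░
·▓▒▒▒█
·▒░▒▓█

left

██████
·≈░░▒▒
·≈▓█▓▒
·▓░@▒▒
·▒▓▒▒▒
·▒▒░▒▓

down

·≈░░▒▒
·≈▓█▓▒
·▓░▓▒▒
·▒▓@▒▒
·▒▒░▒▓
·▓≈▒▒▒

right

≈░░▒▒░
≈▓█▓▒░
▓░▓▒▒░
▒▓▒@▒█
▒▒░▒▓█
▓≈▒▒▒░

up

██████
≈░░▒▒░
≈▓█▓▒░
▓░▓@▒░
▒▓▒▒▒█
▒▒░▒▓█

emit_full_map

≈░░▒▒░
≈▓█▓▒░
▓░▓@▒░
▒▓▒▒▒█
▒▒░▒▓█
▓≈▒▒▒░

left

██████
·≈░░▒▒
·≈▓█▓▒
·▓░@▒▒
·▒▓▒▒▒
·▒▒░▒▓

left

██████
·▓≈░░▒
·≈≈▓█▓
·░▓@▓▒
·▒▒▓▒▒
·▓▒▒░▒

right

██████
▓≈░░▒▒
≈≈▓█▓▒
░▓░@▒▒
▒▒▓▒▒▒
▓▒▒░▒▓

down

▓≈░░▒▒
≈≈▓█▓▒
░▓░▓▒▒
▒▒▓@▒▒
▓▒▒░▒▓
·▓≈▒▒▒

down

≈≈▓█▓▒
░▓░▓▒▒
▒▒▓▒▒▒
▓▒▒@▒▓
·▓≈▒▒▒
·█≈▓░▒

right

≈▓█▓▒░
▓░▓▒▒░
▒▓▒▒▒█
▒▒░@▓█
▓≈▒▒▒░
█≈▓░▒▒

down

▓░▓▒▒░
▒▓▒▒▒█
▒▒░▒▓█
▓≈▒@▒░
█≈▓░▒▒
·▒▒▒█▒

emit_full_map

▓≈░░▒▒░
≈≈▓█▓▒░
░▓░▓▒▒░
▒▒▓▒▒▒█
▓▒▒░▒▓█
·▓≈▒@▒░
·█≈▓░▒▒
··▒▒▒█▒

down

▒▓▒▒▒█
▒▒░▒▓█
▓≈▒▒▒░
█≈▓@▒▒
·▒▒▒█▒
·▒▓≈█▒

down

▒▒░▒▓█
▓≈▒▒▒░
█≈▓░▒▒
·▒▒@█▒
·▒▓≈█▒
·▒░░▒░

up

▒▓▒▒▒█
▒▒░▒▓█
▓≈▒▒▒░
█≈▓@▒▒
·▒▒▒█▒
·▒▓≈█▒

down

▒▒░▒▓█
▓≈▒▒▒░
█≈▓░▒▒
·▒▒@█▒
·▒▓≈█▒
·▒░░▒░

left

▓▒▒░▒▓
·▓≈▒▒▒
·█≈▓░▒
·▒▒@▒█
·▒▒▓≈█
·▓▒░░▒

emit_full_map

▓≈░░▒▒░
≈≈▓█▓▒░
░▓░▓▒▒░
▒▒▓▒▒▒█
▓▒▒░▒▓█
·▓≈▒▒▒░
·█≈▓░▒▒
·▒▒@▒█▒
·▒▒▓≈█▒
·▓▒░░▒░


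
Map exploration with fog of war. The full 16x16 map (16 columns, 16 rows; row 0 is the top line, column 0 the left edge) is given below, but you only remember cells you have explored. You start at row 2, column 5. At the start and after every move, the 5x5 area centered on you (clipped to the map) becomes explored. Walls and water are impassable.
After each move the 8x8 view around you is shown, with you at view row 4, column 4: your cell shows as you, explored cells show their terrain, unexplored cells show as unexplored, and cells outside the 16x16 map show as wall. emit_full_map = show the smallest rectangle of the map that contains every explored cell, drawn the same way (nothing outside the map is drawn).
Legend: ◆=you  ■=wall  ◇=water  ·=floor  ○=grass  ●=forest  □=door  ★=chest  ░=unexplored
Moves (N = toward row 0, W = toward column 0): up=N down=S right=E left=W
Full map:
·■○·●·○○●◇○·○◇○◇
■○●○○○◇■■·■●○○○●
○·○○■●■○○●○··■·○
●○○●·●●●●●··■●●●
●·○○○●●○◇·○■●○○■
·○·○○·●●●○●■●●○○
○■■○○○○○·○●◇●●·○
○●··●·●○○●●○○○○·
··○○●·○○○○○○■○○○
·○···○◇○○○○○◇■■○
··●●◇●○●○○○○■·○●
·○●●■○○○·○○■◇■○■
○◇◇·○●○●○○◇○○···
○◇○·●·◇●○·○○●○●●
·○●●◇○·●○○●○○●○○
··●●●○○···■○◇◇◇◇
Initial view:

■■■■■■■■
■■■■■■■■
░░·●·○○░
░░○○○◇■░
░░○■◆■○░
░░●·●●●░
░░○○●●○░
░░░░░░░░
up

■■■■■■■■
■■■■■■■■
■■■■■■■■
░░·●·○○░
░░○○◆◇■░
░░○■●■○░
░░●·●●●░
░░○○●●○░

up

■■■■■■■■
■■■■■■■■
■■■■■■■■
■■■■■■■■
░░·●◆○○░
░░○○○◇■░
░░○■●■○░
░░●·●●●░

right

■■■■■■■■
■■■■■■■■
■■■■■■■■
■■■■■■■■
░·●·◆○●░
░○○○◇■■░
░○■●■○○░
░●·●●●░░

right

■■■■■■■■
■■■■■■■■
■■■■■■■■
■■■■■■■■
·●·○◆●◇░
○○○◇■■·░
○■●■○○●░
●·●●●░░░

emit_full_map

·●·○◆●◇
○○○◇■■·
○■●■○○●
●·●●●░░
○○●●○░░

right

■■■■■■■■
■■■■■■■■
■■■■■■■■
■■■■■■■■
●·○○◆◇○░
○○◇■■·■░
■●■○○●○░
·●●●░░░░

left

■■■■■■■■
■■■■■■■■
■■■■■■■■
■■■■■■■■
·●·○◆●◇○
○○○◇■■·■
○■●■○○●○
●·●●●░░░

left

■■■■■■■■
■■■■■■■■
■■■■■■■■
■■■■■■■■
░·●·◆○●◇
░○○○◇■■·
░○■●■○○●
░●·●●●░░

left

■■■■■■■■
■■■■■■■■
■■■■■■■■
■■■■■■■■
░░·●◆○○●
░░○○○◇■■
░░○■●■○○
░░●·●●●░

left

■■■■■■■■
■■■■■■■■
■■■■■■■■
■■■■■■■■
░░○·◆·○○
░░●○○○◇■
░░○○■●■○
░░░●·●●●

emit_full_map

○·◆·○○●◇○
●○○○◇■■·■
○○■●■○○●○
░●·●●●░░░
░○○●●○░░░

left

■■■■■■■■
■■■■■■■■
■■■■■■■■
■■■■■■■■
■░■○◆●·○
■░○●○○○◇
■░·○○■●■
■░░░●·●●

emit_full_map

■○◆●·○○●◇○
○●○○○◇■■·■
·○○■●■○○●○
░░●·●●●░░░
░░○○●●○░░░


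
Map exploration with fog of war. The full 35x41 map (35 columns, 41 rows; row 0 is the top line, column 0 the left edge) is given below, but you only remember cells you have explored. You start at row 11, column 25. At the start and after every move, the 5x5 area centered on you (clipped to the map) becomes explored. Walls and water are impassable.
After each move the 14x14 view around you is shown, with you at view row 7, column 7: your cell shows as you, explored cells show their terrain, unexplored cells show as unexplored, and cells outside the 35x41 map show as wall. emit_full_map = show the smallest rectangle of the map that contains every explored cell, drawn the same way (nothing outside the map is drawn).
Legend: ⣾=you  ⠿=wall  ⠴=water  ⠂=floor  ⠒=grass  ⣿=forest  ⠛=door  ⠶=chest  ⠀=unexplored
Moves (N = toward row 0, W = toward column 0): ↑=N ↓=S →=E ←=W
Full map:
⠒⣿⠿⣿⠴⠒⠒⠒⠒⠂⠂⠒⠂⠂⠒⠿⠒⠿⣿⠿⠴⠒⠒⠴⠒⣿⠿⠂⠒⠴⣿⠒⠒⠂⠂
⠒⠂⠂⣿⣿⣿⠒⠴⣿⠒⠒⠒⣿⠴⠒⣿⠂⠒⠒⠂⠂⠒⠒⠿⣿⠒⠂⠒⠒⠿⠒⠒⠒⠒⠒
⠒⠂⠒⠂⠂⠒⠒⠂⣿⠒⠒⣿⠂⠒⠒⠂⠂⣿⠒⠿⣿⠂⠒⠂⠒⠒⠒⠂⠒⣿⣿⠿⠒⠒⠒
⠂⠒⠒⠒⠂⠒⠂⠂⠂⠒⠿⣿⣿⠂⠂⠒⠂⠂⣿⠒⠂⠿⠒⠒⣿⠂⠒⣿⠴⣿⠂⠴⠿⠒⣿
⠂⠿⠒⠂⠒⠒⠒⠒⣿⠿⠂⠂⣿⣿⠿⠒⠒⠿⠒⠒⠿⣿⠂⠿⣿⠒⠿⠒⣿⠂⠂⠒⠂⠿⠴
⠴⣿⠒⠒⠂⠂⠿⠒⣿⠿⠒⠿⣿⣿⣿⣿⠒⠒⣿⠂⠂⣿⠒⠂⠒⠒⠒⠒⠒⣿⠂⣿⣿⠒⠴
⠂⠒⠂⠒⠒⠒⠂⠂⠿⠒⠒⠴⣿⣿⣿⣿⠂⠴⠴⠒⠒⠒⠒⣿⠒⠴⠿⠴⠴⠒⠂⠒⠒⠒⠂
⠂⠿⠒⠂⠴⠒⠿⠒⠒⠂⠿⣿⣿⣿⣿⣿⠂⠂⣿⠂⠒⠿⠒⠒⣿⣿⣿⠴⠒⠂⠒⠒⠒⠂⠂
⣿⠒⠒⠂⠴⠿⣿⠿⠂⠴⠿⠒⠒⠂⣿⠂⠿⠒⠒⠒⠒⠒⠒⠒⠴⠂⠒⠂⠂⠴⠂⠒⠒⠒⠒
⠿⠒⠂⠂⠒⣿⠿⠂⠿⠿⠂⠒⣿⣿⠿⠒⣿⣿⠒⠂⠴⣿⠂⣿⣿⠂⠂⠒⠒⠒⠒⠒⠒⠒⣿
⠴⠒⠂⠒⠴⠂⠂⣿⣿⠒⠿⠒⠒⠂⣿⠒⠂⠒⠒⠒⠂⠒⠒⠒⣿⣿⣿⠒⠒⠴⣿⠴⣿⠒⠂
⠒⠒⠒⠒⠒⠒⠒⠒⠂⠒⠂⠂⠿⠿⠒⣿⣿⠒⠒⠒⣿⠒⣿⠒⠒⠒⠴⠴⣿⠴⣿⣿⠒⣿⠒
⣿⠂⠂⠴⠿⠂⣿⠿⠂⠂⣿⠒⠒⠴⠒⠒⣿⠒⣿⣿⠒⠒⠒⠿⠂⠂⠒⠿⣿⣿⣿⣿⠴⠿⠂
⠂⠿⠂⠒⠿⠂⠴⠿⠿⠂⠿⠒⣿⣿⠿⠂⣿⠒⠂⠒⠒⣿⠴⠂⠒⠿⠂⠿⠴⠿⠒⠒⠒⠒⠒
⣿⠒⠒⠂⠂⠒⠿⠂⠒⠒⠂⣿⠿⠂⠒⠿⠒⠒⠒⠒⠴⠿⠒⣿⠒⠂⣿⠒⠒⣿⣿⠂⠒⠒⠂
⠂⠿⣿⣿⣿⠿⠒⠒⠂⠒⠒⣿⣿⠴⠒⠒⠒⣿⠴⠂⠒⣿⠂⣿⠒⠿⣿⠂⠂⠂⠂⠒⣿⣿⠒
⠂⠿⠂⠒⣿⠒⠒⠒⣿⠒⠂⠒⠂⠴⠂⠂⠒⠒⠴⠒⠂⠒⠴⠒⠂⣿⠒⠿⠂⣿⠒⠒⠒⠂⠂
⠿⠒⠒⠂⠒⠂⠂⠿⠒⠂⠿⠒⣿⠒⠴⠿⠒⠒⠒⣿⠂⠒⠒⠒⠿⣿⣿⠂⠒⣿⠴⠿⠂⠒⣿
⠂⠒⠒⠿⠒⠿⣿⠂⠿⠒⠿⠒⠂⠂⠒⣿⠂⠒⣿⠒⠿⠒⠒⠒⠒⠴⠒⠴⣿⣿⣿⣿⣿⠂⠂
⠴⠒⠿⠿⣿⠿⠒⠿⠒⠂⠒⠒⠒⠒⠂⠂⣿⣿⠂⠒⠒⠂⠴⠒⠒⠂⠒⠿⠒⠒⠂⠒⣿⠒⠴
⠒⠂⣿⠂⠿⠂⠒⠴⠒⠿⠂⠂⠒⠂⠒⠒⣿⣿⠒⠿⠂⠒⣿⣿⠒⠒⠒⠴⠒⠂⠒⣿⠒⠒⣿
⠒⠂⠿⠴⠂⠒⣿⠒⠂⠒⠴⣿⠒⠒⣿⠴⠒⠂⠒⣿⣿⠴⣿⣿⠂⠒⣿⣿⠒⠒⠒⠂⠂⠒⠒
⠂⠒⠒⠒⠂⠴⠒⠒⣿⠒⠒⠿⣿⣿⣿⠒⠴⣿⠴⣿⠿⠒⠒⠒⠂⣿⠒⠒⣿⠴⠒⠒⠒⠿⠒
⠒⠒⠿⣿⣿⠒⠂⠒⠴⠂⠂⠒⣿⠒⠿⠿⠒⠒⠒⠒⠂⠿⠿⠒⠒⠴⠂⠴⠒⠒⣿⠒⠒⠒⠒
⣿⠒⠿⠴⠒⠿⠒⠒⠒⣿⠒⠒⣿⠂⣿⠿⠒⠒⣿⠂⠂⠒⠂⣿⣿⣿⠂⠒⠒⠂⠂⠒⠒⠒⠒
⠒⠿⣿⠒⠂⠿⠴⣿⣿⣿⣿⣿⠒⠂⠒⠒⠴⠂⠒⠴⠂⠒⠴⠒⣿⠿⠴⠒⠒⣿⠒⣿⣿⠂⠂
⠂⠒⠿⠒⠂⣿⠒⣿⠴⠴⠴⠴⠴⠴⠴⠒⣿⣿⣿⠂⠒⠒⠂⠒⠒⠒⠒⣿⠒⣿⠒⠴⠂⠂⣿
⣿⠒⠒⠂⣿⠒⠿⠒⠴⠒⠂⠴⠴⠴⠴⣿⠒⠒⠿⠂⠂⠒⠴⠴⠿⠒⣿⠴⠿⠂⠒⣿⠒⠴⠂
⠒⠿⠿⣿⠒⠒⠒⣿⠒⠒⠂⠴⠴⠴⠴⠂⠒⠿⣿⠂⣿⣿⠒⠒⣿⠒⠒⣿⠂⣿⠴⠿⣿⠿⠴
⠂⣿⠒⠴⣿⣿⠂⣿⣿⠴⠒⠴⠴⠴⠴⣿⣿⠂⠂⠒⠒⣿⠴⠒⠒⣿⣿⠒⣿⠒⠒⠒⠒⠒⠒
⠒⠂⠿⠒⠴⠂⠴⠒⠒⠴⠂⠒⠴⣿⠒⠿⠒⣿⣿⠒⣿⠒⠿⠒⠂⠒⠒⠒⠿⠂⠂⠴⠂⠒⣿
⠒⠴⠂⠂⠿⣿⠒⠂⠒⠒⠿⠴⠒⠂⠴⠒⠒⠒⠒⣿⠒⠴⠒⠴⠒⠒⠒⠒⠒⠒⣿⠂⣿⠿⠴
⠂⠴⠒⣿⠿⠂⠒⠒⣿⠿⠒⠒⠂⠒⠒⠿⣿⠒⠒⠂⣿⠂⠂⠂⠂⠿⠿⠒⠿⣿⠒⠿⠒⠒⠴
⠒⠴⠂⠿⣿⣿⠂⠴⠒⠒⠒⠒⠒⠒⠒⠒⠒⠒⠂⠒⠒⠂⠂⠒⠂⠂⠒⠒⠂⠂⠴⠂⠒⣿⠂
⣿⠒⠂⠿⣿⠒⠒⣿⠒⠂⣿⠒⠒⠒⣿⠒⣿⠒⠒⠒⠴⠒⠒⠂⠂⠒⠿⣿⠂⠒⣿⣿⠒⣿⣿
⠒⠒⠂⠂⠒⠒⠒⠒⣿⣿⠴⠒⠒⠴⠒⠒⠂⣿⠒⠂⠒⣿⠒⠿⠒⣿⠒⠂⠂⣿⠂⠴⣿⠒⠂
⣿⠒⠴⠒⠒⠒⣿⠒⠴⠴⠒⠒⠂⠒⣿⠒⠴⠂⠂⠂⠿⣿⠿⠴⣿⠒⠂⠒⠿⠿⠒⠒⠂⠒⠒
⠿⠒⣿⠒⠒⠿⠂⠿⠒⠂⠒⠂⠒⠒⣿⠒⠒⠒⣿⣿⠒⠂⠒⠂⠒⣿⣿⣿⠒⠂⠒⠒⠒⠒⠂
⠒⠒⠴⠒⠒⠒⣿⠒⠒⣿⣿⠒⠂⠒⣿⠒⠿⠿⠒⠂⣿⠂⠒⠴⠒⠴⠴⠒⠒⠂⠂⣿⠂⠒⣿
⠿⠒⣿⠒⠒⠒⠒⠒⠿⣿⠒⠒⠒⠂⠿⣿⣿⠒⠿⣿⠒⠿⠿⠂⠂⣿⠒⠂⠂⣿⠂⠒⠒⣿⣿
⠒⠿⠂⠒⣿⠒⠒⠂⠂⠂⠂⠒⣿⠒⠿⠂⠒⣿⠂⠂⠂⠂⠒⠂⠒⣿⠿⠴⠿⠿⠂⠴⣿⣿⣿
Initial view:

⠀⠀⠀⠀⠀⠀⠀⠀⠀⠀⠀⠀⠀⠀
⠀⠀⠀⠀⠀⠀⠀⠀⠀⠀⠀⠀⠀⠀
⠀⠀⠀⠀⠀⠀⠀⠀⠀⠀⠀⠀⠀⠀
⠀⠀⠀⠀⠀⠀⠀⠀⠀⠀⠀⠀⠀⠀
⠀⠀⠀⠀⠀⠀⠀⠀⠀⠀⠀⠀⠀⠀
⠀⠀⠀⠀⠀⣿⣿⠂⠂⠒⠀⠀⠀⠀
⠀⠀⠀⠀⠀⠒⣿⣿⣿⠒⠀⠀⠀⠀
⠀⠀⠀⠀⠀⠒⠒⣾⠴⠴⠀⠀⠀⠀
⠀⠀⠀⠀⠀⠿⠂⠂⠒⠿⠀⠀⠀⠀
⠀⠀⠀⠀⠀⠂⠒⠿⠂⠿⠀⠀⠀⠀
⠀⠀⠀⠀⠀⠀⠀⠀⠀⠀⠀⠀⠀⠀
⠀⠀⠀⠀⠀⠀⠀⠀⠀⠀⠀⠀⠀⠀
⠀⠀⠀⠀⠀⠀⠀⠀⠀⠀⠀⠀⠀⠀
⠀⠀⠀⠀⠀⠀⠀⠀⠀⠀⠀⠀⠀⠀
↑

⠀⠀⠀⠀⠀⠀⠀⠀⠀⠀⠀⠀⠀⠀
⠀⠀⠀⠀⠀⠀⠀⠀⠀⠀⠀⠀⠀⠀
⠀⠀⠀⠀⠀⠀⠀⠀⠀⠀⠀⠀⠀⠀
⠀⠀⠀⠀⠀⠀⠀⠀⠀⠀⠀⠀⠀⠀
⠀⠀⠀⠀⠀⠀⠀⠀⠀⠀⠀⠀⠀⠀
⠀⠀⠀⠀⠀⠒⠴⠂⠒⠂⠀⠀⠀⠀
⠀⠀⠀⠀⠀⣿⣿⠂⠂⠒⠀⠀⠀⠀
⠀⠀⠀⠀⠀⠒⣿⣾⣿⠒⠀⠀⠀⠀
⠀⠀⠀⠀⠀⠒⠒⠒⠴⠴⠀⠀⠀⠀
⠀⠀⠀⠀⠀⠿⠂⠂⠒⠿⠀⠀⠀⠀
⠀⠀⠀⠀⠀⠂⠒⠿⠂⠿⠀⠀⠀⠀
⠀⠀⠀⠀⠀⠀⠀⠀⠀⠀⠀⠀⠀⠀
⠀⠀⠀⠀⠀⠀⠀⠀⠀⠀⠀⠀⠀⠀
⠀⠀⠀⠀⠀⠀⠀⠀⠀⠀⠀⠀⠀⠀

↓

⠀⠀⠀⠀⠀⠀⠀⠀⠀⠀⠀⠀⠀⠀
⠀⠀⠀⠀⠀⠀⠀⠀⠀⠀⠀⠀⠀⠀
⠀⠀⠀⠀⠀⠀⠀⠀⠀⠀⠀⠀⠀⠀
⠀⠀⠀⠀⠀⠀⠀⠀⠀⠀⠀⠀⠀⠀
⠀⠀⠀⠀⠀⠒⠴⠂⠒⠂⠀⠀⠀⠀
⠀⠀⠀⠀⠀⣿⣿⠂⠂⠒⠀⠀⠀⠀
⠀⠀⠀⠀⠀⠒⣿⣿⣿⠒⠀⠀⠀⠀
⠀⠀⠀⠀⠀⠒⠒⣾⠴⠴⠀⠀⠀⠀
⠀⠀⠀⠀⠀⠿⠂⠂⠒⠿⠀⠀⠀⠀
⠀⠀⠀⠀⠀⠂⠒⠿⠂⠿⠀⠀⠀⠀
⠀⠀⠀⠀⠀⠀⠀⠀⠀⠀⠀⠀⠀⠀
⠀⠀⠀⠀⠀⠀⠀⠀⠀⠀⠀⠀⠀⠀
⠀⠀⠀⠀⠀⠀⠀⠀⠀⠀⠀⠀⠀⠀
⠀⠀⠀⠀⠀⠀⠀⠀⠀⠀⠀⠀⠀⠀

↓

⠀⠀⠀⠀⠀⠀⠀⠀⠀⠀⠀⠀⠀⠀
⠀⠀⠀⠀⠀⠀⠀⠀⠀⠀⠀⠀⠀⠀
⠀⠀⠀⠀⠀⠀⠀⠀⠀⠀⠀⠀⠀⠀
⠀⠀⠀⠀⠀⠒⠴⠂⠒⠂⠀⠀⠀⠀
⠀⠀⠀⠀⠀⣿⣿⠂⠂⠒⠀⠀⠀⠀
⠀⠀⠀⠀⠀⠒⣿⣿⣿⠒⠀⠀⠀⠀
⠀⠀⠀⠀⠀⠒⠒⠒⠴⠴⠀⠀⠀⠀
⠀⠀⠀⠀⠀⠿⠂⣾⠒⠿⠀⠀⠀⠀
⠀⠀⠀⠀⠀⠂⠒⠿⠂⠿⠀⠀⠀⠀
⠀⠀⠀⠀⠀⣿⠒⠂⣿⠒⠀⠀⠀⠀
⠀⠀⠀⠀⠀⠀⠀⠀⠀⠀⠀⠀⠀⠀
⠀⠀⠀⠀⠀⠀⠀⠀⠀⠀⠀⠀⠀⠀
⠀⠀⠀⠀⠀⠀⠀⠀⠀⠀⠀⠀⠀⠀
⠀⠀⠀⠀⠀⠀⠀⠀⠀⠀⠀⠀⠀⠀

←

⠀⠀⠀⠀⠀⠀⠀⠀⠀⠀⠀⠀⠀⠀
⠀⠀⠀⠀⠀⠀⠀⠀⠀⠀⠀⠀⠀⠀
⠀⠀⠀⠀⠀⠀⠀⠀⠀⠀⠀⠀⠀⠀
⠀⠀⠀⠀⠀⠀⠒⠴⠂⠒⠂⠀⠀⠀
⠀⠀⠀⠀⠀⠀⣿⣿⠂⠂⠒⠀⠀⠀
⠀⠀⠀⠀⠀⠒⠒⣿⣿⣿⠒⠀⠀⠀
⠀⠀⠀⠀⠀⣿⠒⠒⠒⠴⠴⠀⠀⠀
⠀⠀⠀⠀⠀⠒⠿⣾⠂⠒⠿⠀⠀⠀
⠀⠀⠀⠀⠀⠴⠂⠒⠿⠂⠿⠀⠀⠀
⠀⠀⠀⠀⠀⠒⣿⠒⠂⣿⠒⠀⠀⠀
⠀⠀⠀⠀⠀⠀⠀⠀⠀⠀⠀⠀⠀⠀
⠀⠀⠀⠀⠀⠀⠀⠀⠀⠀⠀⠀⠀⠀
⠀⠀⠀⠀⠀⠀⠀⠀⠀⠀⠀⠀⠀⠀
⠀⠀⠀⠀⠀⠀⠀⠀⠀⠀⠀⠀⠀⠀

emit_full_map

⠀⠒⠴⠂⠒⠂
⠀⣿⣿⠂⠂⠒
⠒⠒⣿⣿⣿⠒
⣿⠒⠒⠒⠴⠴
⠒⠿⣾⠂⠒⠿
⠴⠂⠒⠿⠂⠿
⠒⣿⠒⠂⣿⠒

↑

⠀⠀⠀⠀⠀⠀⠀⠀⠀⠀⠀⠀⠀⠀
⠀⠀⠀⠀⠀⠀⠀⠀⠀⠀⠀⠀⠀⠀
⠀⠀⠀⠀⠀⠀⠀⠀⠀⠀⠀⠀⠀⠀
⠀⠀⠀⠀⠀⠀⠀⠀⠀⠀⠀⠀⠀⠀
⠀⠀⠀⠀⠀⠀⠒⠴⠂⠒⠂⠀⠀⠀
⠀⠀⠀⠀⠀⠂⣿⣿⠂⠂⠒⠀⠀⠀
⠀⠀⠀⠀⠀⠒⠒⣿⣿⣿⠒⠀⠀⠀
⠀⠀⠀⠀⠀⣿⠒⣾⠒⠴⠴⠀⠀⠀
⠀⠀⠀⠀⠀⠒⠿⠂⠂⠒⠿⠀⠀⠀
⠀⠀⠀⠀⠀⠴⠂⠒⠿⠂⠿⠀⠀⠀
⠀⠀⠀⠀⠀⠒⣿⠒⠂⣿⠒⠀⠀⠀
⠀⠀⠀⠀⠀⠀⠀⠀⠀⠀⠀⠀⠀⠀
⠀⠀⠀⠀⠀⠀⠀⠀⠀⠀⠀⠀⠀⠀
⠀⠀⠀⠀⠀⠀⠀⠀⠀⠀⠀⠀⠀⠀

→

⠀⠀⠀⠀⠀⠀⠀⠀⠀⠀⠀⠀⠀⠀
⠀⠀⠀⠀⠀⠀⠀⠀⠀⠀⠀⠀⠀⠀
⠀⠀⠀⠀⠀⠀⠀⠀⠀⠀⠀⠀⠀⠀
⠀⠀⠀⠀⠀⠀⠀⠀⠀⠀⠀⠀⠀⠀
⠀⠀⠀⠀⠀⠒⠴⠂⠒⠂⠀⠀⠀⠀
⠀⠀⠀⠀⠂⣿⣿⠂⠂⠒⠀⠀⠀⠀
⠀⠀⠀⠀⠒⠒⣿⣿⣿⠒⠀⠀⠀⠀
⠀⠀⠀⠀⣿⠒⠒⣾⠴⠴⠀⠀⠀⠀
⠀⠀⠀⠀⠒⠿⠂⠂⠒⠿⠀⠀⠀⠀
⠀⠀⠀⠀⠴⠂⠒⠿⠂⠿⠀⠀⠀⠀
⠀⠀⠀⠀⠒⣿⠒⠂⣿⠒⠀⠀⠀⠀
⠀⠀⠀⠀⠀⠀⠀⠀⠀⠀⠀⠀⠀⠀
⠀⠀⠀⠀⠀⠀⠀⠀⠀⠀⠀⠀⠀⠀
⠀⠀⠀⠀⠀⠀⠀⠀⠀⠀⠀⠀⠀⠀

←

⠀⠀⠀⠀⠀⠀⠀⠀⠀⠀⠀⠀⠀⠀
⠀⠀⠀⠀⠀⠀⠀⠀⠀⠀⠀⠀⠀⠀
⠀⠀⠀⠀⠀⠀⠀⠀⠀⠀⠀⠀⠀⠀
⠀⠀⠀⠀⠀⠀⠀⠀⠀⠀⠀⠀⠀⠀
⠀⠀⠀⠀⠀⠀⠒⠴⠂⠒⠂⠀⠀⠀
⠀⠀⠀⠀⠀⠂⣿⣿⠂⠂⠒⠀⠀⠀
⠀⠀⠀⠀⠀⠒⠒⣿⣿⣿⠒⠀⠀⠀
⠀⠀⠀⠀⠀⣿⠒⣾⠒⠴⠴⠀⠀⠀
⠀⠀⠀⠀⠀⠒⠿⠂⠂⠒⠿⠀⠀⠀
⠀⠀⠀⠀⠀⠴⠂⠒⠿⠂⠿⠀⠀⠀
⠀⠀⠀⠀⠀⠒⣿⠒⠂⣿⠒⠀⠀⠀
⠀⠀⠀⠀⠀⠀⠀⠀⠀⠀⠀⠀⠀⠀
⠀⠀⠀⠀⠀⠀⠀⠀⠀⠀⠀⠀⠀⠀
⠀⠀⠀⠀⠀⠀⠀⠀⠀⠀⠀⠀⠀⠀

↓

⠀⠀⠀⠀⠀⠀⠀⠀⠀⠀⠀⠀⠀⠀
⠀⠀⠀⠀⠀⠀⠀⠀⠀⠀⠀⠀⠀⠀
⠀⠀⠀⠀⠀⠀⠀⠀⠀⠀⠀⠀⠀⠀
⠀⠀⠀⠀⠀⠀⠒⠴⠂⠒⠂⠀⠀⠀
⠀⠀⠀⠀⠀⠂⣿⣿⠂⠂⠒⠀⠀⠀
⠀⠀⠀⠀⠀⠒⠒⣿⣿⣿⠒⠀⠀⠀
⠀⠀⠀⠀⠀⣿⠒⠒⠒⠴⠴⠀⠀⠀
⠀⠀⠀⠀⠀⠒⠿⣾⠂⠒⠿⠀⠀⠀
⠀⠀⠀⠀⠀⠴⠂⠒⠿⠂⠿⠀⠀⠀
⠀⠀⠀⠀⠀⠒⣿⠒⠂⣿⠒⠀⠀⠀
⠀⠀⠀⠀⠀⠀⠀⠀⠀⠀⠀⠀⠀⠀
⠀⠀⠀⠀⠀⠀⠀⠀⠀⠀⠀⠀⠀⠀
⠀⠀⠀⠀⠀⠀⠀⠀⠀⠀⠀⠀⠀⠀
⠀⠀⠀⠀⠀⠀⠀⠀⠀⠀⠀⠀⠀⠀

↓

⠀⠀⠀⠀⠀⠀⠀⠀⠀⠀⠀⠀⠀⠀
⠀⠀⠀⠀⠀⠀⠀⠀⠀⠀⠀⠀⠀⠀
⠀⠀⠀⠀⠀⠀⠒⠴⠂⠒⠂⠀⠀⠀
⠀⠀⠀⠀⠀⠂⣿⣿⠂⠂⠒⠀⠀⠀
⠀⠀⠀⠀⠀⠒⠒⣿⣿⣿⠒⠀⠀⠀
⠀⠀⠀⠀⠀⣿⠒⠒⠒⠴⠴⠀⠀⠀
⠀⠀⠀⠀⠀⠒⠿⠂⠂⠒⠿⠀⠀⠀
⠀⠀⠀⠀⠀⠴⠂⣾⠿⠂⠿⠀⠀⠀
⠀⠀⠀⠀⠀⠒⣿⠒⠂⣿⠒⠀⠀⠀
⠀⠀⠀⠀⠀⠂⣿⠒⠿⣿⠀⠀⠀⠀
⠀⠀⠀⠀⠀⠀⠀⠀⠀⠀⠀⠀⠀⠀
⠀⠀⠀⠀⠀⠀⠀⠀⠀⠀⠀⠀⠀⠀
⠀⠀⠀⠀⠀⠀⠀⠀⠀⠀⠀⠀⠀⠀
⠀⠀⠀⠀⠀⠀⠀⠀⠀⠀⠀⠀⠀⠀

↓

⠀⠀⠀⠀⠀⠀⠀⠀⠀⠀⠀⠀⠀⠀
⠀⠀⠀⠀⠀⠀⠒⠴⠂⠒⠂⠀⠀⠀
⠀⠀⠀⠀⠀⠂⣿⣿⠂⠂⠒⠀⠀⠀
⠀⠀⠀⠀⠀⠒⠒⣿⣿⣿⠒⠀⠀⠀
⠀⠀⠀⠀⠀⣿⠒⠒⠒⠴⠴⠀⠀⠀
⠀⠀⠀⠀⠀⠒⠿⠂⠂⠒⠿⠀⠀⠀
⠀⠀⠀⠀⠀⠴⠂⠒⠿⠂⠿⠀⠀⠀
⠀⠀⠀⠀⠀⠒⣿⣾⠂⣿⠒⠀⠀⠀
⠀⠀⠀⠀⠀⠂⣿⠒⠿⣿⠀⠀⠀⠀
⠀⠀⠀⠀⠀⠴⠒⠂⣿⠒⠀⠀⠀⠀
⠀⠀⠀⠀⠀⠀⠀⠀⠀⠀⠀⠀⠀⠀
⠀⠀⠀⠀⠀⠀⠀⠀⠀⠀⠀⠀⠀⠀
⠀⠀⠀⠀⠀⠀⠀⠀⠀⠀⠀⠀⠀⠀
⠀⠀⠀⠀⠀⠀⠀⠀⠀⠀⠀⠀⠀⠀

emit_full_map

⠀⠒⠴⠂⠒⠂
⠂⣿⣿⠂⠂⠒
⠒⠒⣿⣿⣿⠒
⣿⠒⠒⠒⠴⠴
⠒⠿⠂⠂⠒⠿
⠴⠂⠒⠿⠂⠿
⠒⣿⣾⠂⣿⠒
⠂⣿⠒⠿⣿⠀
⠴⠒⠂⣿⠒⠀

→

⠀⠀⠀⠀⠀⠀⠀⠀⠀⠀⠀⠀⠀⠀
⠀⠀⠀⠀⠀⠒⠴⠂⠒⠂⠀⠀⠀⠀
⠀⠀⠀⠀⠂⣿⣿⠂⠂⠒⠀⠀⠀⠀
⠀⠀⠀⠀⠒⠒⣿⣿⣿⠒⠀⠀⠀⠀
⠀⠀⠀⠀⣿⠒⠒⠒⠴⠴⠀⠀⠀⠀
⠀⠀⠀⠀⠒⠿⠂⠂⠒⠿⠀⠀⠀⠀
⠀⠀⠀⠀⠴⠂⠒⠿⠂⠿⠀⠀⠀⠀
⠀⠀⠀⠀⠒⣿⠒⣾⣿⠒⠀⠀⠀⠀
⠀⠀⠀⠀⠂⣿⠒⠿⣿⠂⠀⠀⠀⠀
⠀⠀⠀⠀⠴⠒⠂⣿⠒⠿⠀⠀⠀⠀
⠀⠀⠀⠀⠀⠀⠀⠀⠀⠀⠀⠀⠀⠀
⠀⠀⠀⠀⠀⠀⠀⠀⠀⠀⠀⠀⠀⠀
⠀⠀⠀⠀⠀⠀⠀⠀⠀⠀⠀⠀⠀⠀
⠀⠀⠀⠀⠀⠀⠀⠀⠀⠀⠀⠀⠀⠀

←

⠀⠀⠀⠀⠀⠀⠀⠀⠀⠀⠀⠀⠀⠀
⠀⠀⠀⠀⠀⠀⠒⠴⠂⠒⠂⠀⠀⠀
⠀⠀⠀⠀⠀⠂⣿⣿⠂⠂⠒⠀⠀⠀
⠀⠀⠀⠀⠀⠒⠒⣿⣿⣿⠒⠀⠀⠀
⠀⠀⠀⠀⠀⣿⠒⠒⠒⠴⠴⠀⠀⠀
⠀⠀⠀⠀⠀⠒⠿⠂⠂⠒⠿⠀⠀⠀
⠀⠀⠀⠀⠀⠴⠂⠒⠿⠂⠿⠀⠀⠀
⠀⠀⠀⠀⠀⠒⣿⣾⠂⣿⠒⠀⠀⠀
⠀⠀⠀⠀⠀⠂⣿⠒⠿⣿⠂⠀⠀⠀
⠀⠀⠀⠀⠀⠴⠒⠂⣿⠒⠿⠀⠀⠀
⠀⠀⠀⠀⠀⠀⠀⠀⠀⠀⠀⠀⠀⠀
⠀⠀⠀⠀⠀⠀⠀⠀⠀⠀⠀⠀⠀⠀
⠀⠀⠀⠀⠀⠀⠀⠀⠀⠀⠀⠀⠀⠀
⠀⠀⠀⠀⠀⠀⠀⠀⠀⠀⠀⠀⠀⠀

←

⠀⠀⠀⠀⠀⠀⠀⠀⠀⠀⠀⠀⠀⠀
⠀⠀⠀⠀⠀⠀⠀⠒⠴⠂⠒⠂⠀⠀
⠀⠀⠀⠀⠀⠀⠂⣿⣿⠂⠂⠒⠀⠀
⠀⠀⠀⠀⠀⠀⠒⠒⣿⣿⣿⠒⠀⠀
⠀⠀⠀⠀⠀⠀⣿⠒⠒⠒⠴⠴⠀⠀
⠀⠀⠀⠀⠀⠒⠒⠿⠂⠂⠒⠿⠀⠀
⠀⠀⠀⠀⠀⣿⠴⠂⠒⠿⠂⠿⠀⠀
⠀⠀⠀⠀⠀⠿⠒⣾⠒⠂⣿⠒⠀⠀
⠀⠀⠀⠀⠀⣿⠂⣿⠒⠿⣿⠂⠀⠀
⠀⠀⠀⠀⠀⠒⠴⠒⠂⣿⠒⠿⠀⠀
⠀⠀⠀⠀⠀⠀⠀⠀⠀⠀⠀⠀⠀⠀
⠀⠀⠀⠀⠀⠀⠀⠀⠀⠀⠀⠀⠀⠀
⠀⠀⠀⠀⠀⠀⠀⠀⠀⠀⠀⠀⠀⠀
⠀⠀⠀⠀⠀⠀⠀⠀⠀⠀⠀⠀⠀⠀

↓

⠀⠀⠀⠀⠀⠀⠀⠒⠴⠂⠒⠂⠀⠀
⠀⠀⠀⠀⠀⠀⠂⣿⣿⠂⠂⠒⠀⠀
⠀⠀⠀⠀⠀⠀⠒⠒⣿⣿⣿⠒⠀⠀
⠀⠀⠀⠀⠀⠀⣿⠒⠒⠒⠴⠴⠀⠀
⠀⠀⠀⠀⠀⠒⠒⠿⠂⠂⠒⠿⠀⠀
⠀⠀⠀⠀⠀⣿⠴⠂⠒⠿⠂⠿⠀⠀
⠀⠀⠀⠀⠀⠿⠒⣿⠒⠂⣿⠒⠀⠀
⠀⠀⠀⠀⠀⣿⠂⣾⠒⠿⣿⠂⠀⠀
⠀⠀⠀⠀⠀⠒⠴⠒⠂⣿⠒⠿⠀⠀
⠀⠀⠀⠀⠀⠒⠒⠒⠿⣿⠀⠀⠀⠀
⠀⠀⠀⠀⠀⠀⠀⠀⠀⠀⠀⠀⠀⠀
⠀⠀⠀⠀⠀⠀⠀⠀⠀⠀⠀⠀⠀⠀
⠀⠀⠀⠀⠀⠀⠀⠀⠀⠀⠀⠀⠀⠀
⠀⠀⠀⠀⠀⠀⠀⠀⠀⠀⠀⠀⠀⠀

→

⠀⠀⠀⠀⠀⠀⠒⠴⠂⠒⠂⠀⠀⠀
⠀⠀⠀⠀⠀⠂⣿⣿⠂⠂⠒⠀⠀⠀
⠀⠀⠀⠀⠀⠒⠒⣿⣿⣿⠒⠀⠀⠀
⠀⠀⠀⠀⠀⣿⠒⠒⠒⠴⠴⠀⠀⠀
⠀⠀⠀⠀⠒⠒⠿⠂⠂⠒⠿⠀⠀⠀
⠀⠀⠀⠀⣿⠴⠂⠒⠿⠂⠿⠀⠀⠀
⠀⠀⠀⠀⠿⠒⣿⠒⠂⣿⠒⠀⠀⠀
⠀⠀⠀⠀⣿⠂⣿⣾⠿⣿⠂⠀⠀⠀
⠀⠀⠀⠀⠒⠴⠒⠂⣿⠒⠿⠀⠀⠀
⠀⠀⠀⠀⠒⠒⠒⠿⣿⣿⠀⠀⠀⠀
⠀⠀⠀⠀⠀⠀⠀⠀⠀⠀⠀⠀⠀⠀
⠀⠀⠀⠀⠀⠀⠀⠀⠀⠀⠀⠀⠀⠀
⠀⠀⠀⠀⠀⠀⠀⠀⠀⠀⠀⠀⠀⠀
⠀⠀⠀⠀⠀⠀⠀⠀⠀⠀⠀⠀⠀⠀

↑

⠀⠀⠀⠀⠀⠀⠀⠀⠀⠀⠀⠀⠀⠀
⠀⠀⠀⠀⠀⠀⠒⠴⠂⠒⠂⠀⠀⠀
⠀⠀⠀⠀⠀⠂⣿⣿⠂⠂⠒⠀⠀⠀
⠀⠀⠀⠀⠀⠒⠒⣿⣿⣿⠒⠀⠀⠀
⠀⠀⠀⠀⠀⣿⠒⠒⠒⠴⠴⠀⠀⠀
⠀⠀⠀⠀⠒⠒⠿⠂⠂⠒⠿⠀⠀⠀
⠀⠀⠀⠀⣿⠴⠂⠒⠿⠂⠿⠀⠀⠀
⠀⠀⠀⠀⠿⠒⣿⣾⠂⣿⠒⠀⠀⠀
⠀⠀⠀⠀⣿⠂⣿⠒⠿⣿⠂⠀⠀⠀
⠀⠀⠀⠀⠒⠴⠒⠂⣿⠒⠿⠀⠀⠀
⠀⠀⠀⠀⠒⠒⠒⠿⣿⣿⠀⠀⠀⠀
⠀⠀⠀⠀⠀⠀⠀⠀⠀⠀⠀⠀⠀⠀
⠀⠀⠀⠀⠀⠀⠀⠀⠀⠀⠀⠀⠀⠀
⠀⠀⠀⠀⠀⠀⠀⠀⠀⠀⠀⠀⠀⠀

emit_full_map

⠀⠀⠒⠴⠂⠒⠂
⠀⠂⣿⣿⠂⠂⠒
⠀⠒⠒⣿⣿⣿⠒
⠀⣿⠒⠒⠒⠴⠴
⠒⠒⠿⠂⠂⠒⠿
⣿⠴⠂⠒⠿⠂⠿
⠿⠒⣿⣾⠂⣿⠒
⣿⠂⣿⠒⠿⣿⠂
⠒⠴⠒⠂⣿⠒⠿
⠒⠒⠒⠿⣿⣿⠀


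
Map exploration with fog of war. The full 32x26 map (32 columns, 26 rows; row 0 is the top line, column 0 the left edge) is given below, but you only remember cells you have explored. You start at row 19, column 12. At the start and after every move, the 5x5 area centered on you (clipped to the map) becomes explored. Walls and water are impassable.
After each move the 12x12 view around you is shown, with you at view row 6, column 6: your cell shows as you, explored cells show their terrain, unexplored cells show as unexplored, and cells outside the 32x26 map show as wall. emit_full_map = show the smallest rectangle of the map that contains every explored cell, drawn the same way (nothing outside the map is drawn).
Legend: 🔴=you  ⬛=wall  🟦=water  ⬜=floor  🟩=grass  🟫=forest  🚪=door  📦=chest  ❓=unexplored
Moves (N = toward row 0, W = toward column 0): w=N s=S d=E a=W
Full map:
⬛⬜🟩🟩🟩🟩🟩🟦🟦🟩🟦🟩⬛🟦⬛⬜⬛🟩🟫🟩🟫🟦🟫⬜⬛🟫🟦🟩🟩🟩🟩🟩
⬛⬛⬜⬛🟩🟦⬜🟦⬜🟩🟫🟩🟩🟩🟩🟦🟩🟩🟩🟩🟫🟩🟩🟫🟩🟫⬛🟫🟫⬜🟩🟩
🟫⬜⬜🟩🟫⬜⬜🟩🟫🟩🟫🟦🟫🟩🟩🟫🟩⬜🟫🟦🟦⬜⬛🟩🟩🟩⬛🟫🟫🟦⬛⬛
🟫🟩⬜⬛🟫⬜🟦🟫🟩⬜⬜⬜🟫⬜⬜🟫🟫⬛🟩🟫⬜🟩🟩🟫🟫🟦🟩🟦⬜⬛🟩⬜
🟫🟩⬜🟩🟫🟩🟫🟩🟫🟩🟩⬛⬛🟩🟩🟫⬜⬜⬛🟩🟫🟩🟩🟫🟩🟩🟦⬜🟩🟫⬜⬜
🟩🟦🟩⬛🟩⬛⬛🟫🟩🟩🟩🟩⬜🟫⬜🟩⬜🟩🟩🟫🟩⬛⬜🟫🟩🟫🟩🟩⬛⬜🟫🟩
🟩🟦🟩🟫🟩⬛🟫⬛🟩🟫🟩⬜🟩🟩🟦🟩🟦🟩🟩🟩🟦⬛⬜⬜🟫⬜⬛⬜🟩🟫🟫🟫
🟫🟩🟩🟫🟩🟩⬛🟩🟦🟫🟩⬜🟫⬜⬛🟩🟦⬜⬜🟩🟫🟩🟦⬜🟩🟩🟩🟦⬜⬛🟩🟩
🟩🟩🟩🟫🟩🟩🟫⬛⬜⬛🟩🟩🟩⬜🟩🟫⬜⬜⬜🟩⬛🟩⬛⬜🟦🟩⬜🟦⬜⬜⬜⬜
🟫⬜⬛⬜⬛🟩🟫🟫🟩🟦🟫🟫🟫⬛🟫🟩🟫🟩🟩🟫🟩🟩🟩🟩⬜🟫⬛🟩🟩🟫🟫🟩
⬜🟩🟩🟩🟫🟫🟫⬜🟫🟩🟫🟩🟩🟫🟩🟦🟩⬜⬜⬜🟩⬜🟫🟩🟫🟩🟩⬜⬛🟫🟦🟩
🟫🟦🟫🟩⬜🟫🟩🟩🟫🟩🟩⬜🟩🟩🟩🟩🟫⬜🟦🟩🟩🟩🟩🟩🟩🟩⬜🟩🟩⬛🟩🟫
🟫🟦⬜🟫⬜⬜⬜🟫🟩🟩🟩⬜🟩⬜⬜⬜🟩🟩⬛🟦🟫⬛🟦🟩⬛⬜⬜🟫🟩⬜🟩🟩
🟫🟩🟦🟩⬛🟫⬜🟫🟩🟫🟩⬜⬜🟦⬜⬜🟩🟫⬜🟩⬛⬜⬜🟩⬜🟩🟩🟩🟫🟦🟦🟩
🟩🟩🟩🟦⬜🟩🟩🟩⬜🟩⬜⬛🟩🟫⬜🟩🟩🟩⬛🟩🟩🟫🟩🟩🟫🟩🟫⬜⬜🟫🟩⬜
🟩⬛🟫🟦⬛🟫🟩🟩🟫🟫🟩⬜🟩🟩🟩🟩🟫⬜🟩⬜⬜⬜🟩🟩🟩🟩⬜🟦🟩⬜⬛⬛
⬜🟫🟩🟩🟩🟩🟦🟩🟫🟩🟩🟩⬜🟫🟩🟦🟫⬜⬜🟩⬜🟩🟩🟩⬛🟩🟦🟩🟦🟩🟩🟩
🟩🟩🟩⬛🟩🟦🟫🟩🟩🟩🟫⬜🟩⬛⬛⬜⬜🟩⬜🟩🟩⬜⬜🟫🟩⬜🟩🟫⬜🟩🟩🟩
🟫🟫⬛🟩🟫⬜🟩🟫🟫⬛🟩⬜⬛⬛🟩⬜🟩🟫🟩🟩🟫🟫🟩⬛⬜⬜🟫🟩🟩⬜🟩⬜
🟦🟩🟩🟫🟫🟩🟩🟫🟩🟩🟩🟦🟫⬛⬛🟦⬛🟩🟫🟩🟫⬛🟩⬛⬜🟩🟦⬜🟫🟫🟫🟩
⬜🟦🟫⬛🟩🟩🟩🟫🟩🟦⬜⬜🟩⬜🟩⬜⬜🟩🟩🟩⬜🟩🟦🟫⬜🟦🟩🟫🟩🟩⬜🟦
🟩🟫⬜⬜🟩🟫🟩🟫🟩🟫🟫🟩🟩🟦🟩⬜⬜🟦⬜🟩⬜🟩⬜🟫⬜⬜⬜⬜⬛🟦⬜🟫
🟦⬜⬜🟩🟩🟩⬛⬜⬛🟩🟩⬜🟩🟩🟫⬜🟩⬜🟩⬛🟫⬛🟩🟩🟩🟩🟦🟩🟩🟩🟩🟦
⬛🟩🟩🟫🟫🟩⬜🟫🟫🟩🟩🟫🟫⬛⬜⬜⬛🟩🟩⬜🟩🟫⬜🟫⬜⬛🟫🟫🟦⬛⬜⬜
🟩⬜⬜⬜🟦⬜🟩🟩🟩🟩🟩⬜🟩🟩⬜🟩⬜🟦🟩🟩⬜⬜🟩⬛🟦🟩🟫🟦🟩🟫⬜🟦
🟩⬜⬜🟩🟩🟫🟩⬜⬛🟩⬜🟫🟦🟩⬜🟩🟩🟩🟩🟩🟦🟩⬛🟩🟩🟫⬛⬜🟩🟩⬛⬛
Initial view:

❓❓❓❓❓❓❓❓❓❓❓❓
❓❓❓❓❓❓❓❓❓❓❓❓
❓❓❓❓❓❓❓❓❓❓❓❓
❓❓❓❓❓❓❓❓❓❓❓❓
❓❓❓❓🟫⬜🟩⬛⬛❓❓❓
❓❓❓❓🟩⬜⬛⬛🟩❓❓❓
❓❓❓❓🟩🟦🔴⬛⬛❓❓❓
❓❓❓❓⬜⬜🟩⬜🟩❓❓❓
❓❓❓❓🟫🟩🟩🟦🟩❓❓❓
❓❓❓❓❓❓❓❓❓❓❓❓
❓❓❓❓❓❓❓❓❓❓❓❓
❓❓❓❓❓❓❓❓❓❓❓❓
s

❓❓❓❓❓❓❓❓❓❓❓❓
❓❓❓❓❓❓❓❓❓❓❓❓
❓❓❓❓❓❓❓❓❓❓❓❓
❓❓❓❓🟫⬜🟩⬛⬛❓❓❓
❓❓❓❓🟩⬜⬛⬛🟩❓❓❓
❓❓❓❓🟩🟦🟫⬛⬛❓❓❓
❓❓❓❓⬜⬜🔴⬜🟩❓❓❓
❓❓❓❓🟫🟩🟩🟦🟩❓❓❓
❓❓❓❓🟩⬜🟩🟩🟫❓❓❓
❓❓❓❓❓❓❓❓❓❓❓❓
❓❓❓❓❓❓❓❓❓❓❓❓
❓❓❓❓❓❓❓❓❓❓❓❓

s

❓❓❓❓❓❓❓❓❓❓❓❓
❓❓❓❓❓❓❓❓❓❓❓❓
❓❓❓❓🟫⬜🟩⬛⬛❓❓❓
❓❓❓❓🟩⬜⬛⬛🟩❓❓❓
❓❓❓❓🟩🟦🟫⬛⬛❓❓❓
❓❓❓❓⬜⬜🟩⬜🟩❓❓❓
❓❓❓❓🟫🟩🔴🟦🟩❓❓❓
❓❓❓❓🟩⬜🟩🟩🟫❓❓❓
❓❓❓❓🟩🟫🟫⬛⬜❓❓❓
❓❓❓❓❓❓❓❓❓❓❓❓
❓❓❓❓❓❓❓❓❓❓❓❓
⬛⬛⬛⬛⬛⬛⬛⬛⬛⬛⬛⬛

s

❓❓❓❓❓❓❓❓❓❓❓❓
❓❓❓❓🟫⬜🟩⬛⬛❓❓❓
❓❓❓❓🟩⬜⬛⬛🟩❓❓❓
❓❓❓❓🟩🟦🟫⬛⬛❓❓❓
❓❓❓❓⬜⬜🟩⬜🟩❓❓❓
❓❓❓❓🟫🟩🟩🟦🟩❓❓❓
❓❓❓❓🟩⬜🔴🟩🟫❓❓❓
❓❓❓❓🟩🟫🟫⬛⬜❓❓❓
❓❓❓❓🟩⬜🟩🟩⬜❓❓❓
❓❓❓❓❓❓❓❓❓❓❓❓
⬛⬛⬛⬛⬛⬛⬛⬛⬛⬛⬛⬛
⬛⬛⬛⬛⬛⬛⬛⬛⬛⬛⬛⬛

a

❓❓❓❓❓❓❓❓❓❓❓❓
❓❓❓❓❓🟫⬜🟩⬛⬛❓❓
❓❓❓❓❓🟩⬜⬛⬛🟩❓❓
❓❓❓❓❓🟩🟦🟫⬛⬛❓❓
❓❓❓❓🟦⬜⬜🟩⬜🟩❓❓
❓❓❓❓🟫🟫🟩🟩🟦🟩❓❓
❓❓❓❓🟩🟩🔴🟩🟩🟫❓❓
❓❓❓❓🟩🟩🟫🟫⬛⬜❓❓
❓❓❓❓🟩🟩⬜🟩🟩⬜❓❓
❓❓❓❓❓❓❓❓❓❓❓❓
⬛⬛⬛⬛⬛⬛⬛⬛⬛⬛⬛⬛
⬛⬛⬛⬛⬛⬛⬛⬛⬛⬛⬛⬛

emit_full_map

❓🟫⬜🟩⬛⬛
❓🟩⬜⬛⬛🟩
❓🟩🟦🟫⬛⬛
🟦⬜⬜🟩⬜🟩
🟫🟫🟩🟩🟦🟩
🟩🟩🔴🟩🟩🟫
🟩🟩🟫🟫⬛⬜
🟩🟩⬜🟩🟩⬜

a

❓❓❓❓❓❓❓❓❓❓❓❓
❓❓❓❓❓❓🟫⬜🟩⬛⬛❓
❓❓❓❓❓❓🟩⬜⬛⬛🟩❓
❓❓❓❓❓❓🟩🟦🟫⬛⬛❓
❓❓❓❓🟩🟦⬜⬜🟩⬜🟩❓
❓❓❓❓🟩🟫🟫🟩🟩🟦🟩❓
❓❓❓❓⬛🟩🔴⬜🟩🟩🟫❓
❓❓❓❓🟫🟩🟩🟫🟫⬛⬜❓
❓❓❓❓🟩🟩🟩⬜🟩🟩⬜❓
❓❓❓❓❓❓❓❓❓❓❓❓
⬛⬛⬛⬛⬛⬛⬛⬛⬛⬛⬛⬛
⬛⬛⬛⬛⬛⬛⬛⬛⬛⬛⬛⬛

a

❓❓❓❓❓❓❓❓❓❓❓❓
❓❓❓❓❓❓❓🟫⬜🟩⬛⬛
❓❓❓❓❓❓❓🟩⬜⬛⬛🟩
❓❓❓❓❓❓❓🟩🟦🟫⬛⬛
❓❓❓❓🟫🟩🟦⬜⬜🟩⬜🟩
❓❓❓❓🟫🟩🟫🟫🟩🟩🟦🟩
❓❓❓❓⬜⬛🔴🟩⬜🟩🟩🟫
❓❓❓❓🟫🟫🟩🟩🟫🟫⬛⬜
❓❓❓❓🟩🟩🟩🟩⬜🟩🟩⬜
❓❓❓❓❓❓❓❓❓❓❓❓
⬛⬛⬛⬛⬛⬛⬛⬛⬛⬛⬛⬛
⬛⬛⬛⬛⬛⬛⬛⬛⬛⬛⬛⬛

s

❓❓❓❓❓❓❓🟫⬜🟩⬛⬛
❓❓❓❓❓❓❓🟩⬜⬛⬛🟩
❓❓❓❓❓❓❓🟩🟦🟫⬛⬛
❓❓❓❓🟫🟩🟦⬜⬜🟩⬜🟩
❓❓❓❓🟫🟩🟫🟫🟩🟩🟦🟩
❓❓❓❓⬜⬛🟩🟩⬜🟩🟩🟫
❓❓❓❓🟫🟫🔴🟩🟫🟫⬛⬜
❓❓❓❓🟩🟩🟩🟩⬜🟩🟩⬜
❓❓❓❓⬜⬛🟩⬜🟫❓❓❓
⬛⬛⬛⬛⬛⬛⬛⬛⬛⬛⬛⬛
⬛⬛⬛⬛⬛⬛⬛⬛⬛⬛⬛⬛
⬛⬛⬛⬛⬛⬛⬛⬛⬛⬛⬛⬛

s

❓❓❓❓❓❓❓🟩⬜⬛⬛🟩
❓❓❓❓❓❓❓🟩🟦🟫⬛⬛
❓❓❓❓🟫🟩🟦⬜⬜🟩⬜🟩
❓❓❓❓🟫🟩🟫🟫🟩🟩🟦🟩
❓❓❓❓⬜⬛🟩🟩⬜🟩🟩🟫
❓❓❓❓🟫🟫🟩🟩🟫🟫⬛⬜
❓❓❓❓🟩🟩🔴🟩⬜🟩🟩⬜
❓❓❓❓⬜⬛🟩⬜🟫❓❓❓
⬛⬛⬛⬛⬛⬛⬛⬛⬛⬛⬛⬛
⬛⬛⬛⬛⬛⬛⬛⬛⬛⬛⬛⬛
⬛⬛⬛⬛⬛⬛⬛⬛⬛⬛⬛⬛
⬛⬛⬛⬛⬛⬛⬛⬛⬛⬛⬛⬛

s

❓❓❓❓❓❓❓🟩🟦🟫⬛⬛
❓❓❓❓🟫🟩🟦⬜⬜🟩⬜🟩
❓❓❓❓🟫🟩🟫🟫🟩🟩🟦🟩
❓❓❓❓⬜⬛🟩🟩⬜🟩🟩🟫
❓❓❓❓🟫🟫🟩🟩🟫🟫⬛⬜
❓❓❓❓🟩🟩🟩🟩⬜🟩🟩⬜
❓❓❓❓⬜⬛🔴⬜🟫❓❓❓
⬛⬛⬛⬛⬛⬛⬛⬛⬛⬛⬛⬛
⬛⬛⬛⬛⬛⬛⬛⬛⬛⬛⬛⬛
⬛⬛⬛⬛⬛⬛⬛⬛⬛⬛⬛⬛
⬛⬛⬛⬛⬛⬛⬛⬛⬛⬛⬛⬛
⬛⬛⬛⬛⬛⬛⬛⬛⬛⬛⬛⬛

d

❓❓❓❓❓❓🟩🟦🟫⬛⬛❓
❓❓❓🟫🟩🟦⬜⬜🟩⬜🟩❓
❓❓❓🟫🟩🟫🟫🟩🟩🟦🟩❓
❓❓❓⬜⬛🟩🟩⬜🟩🟩🟫❓
❓❓❓🟫🟫🟩🟩🟫🟫⬛⬜❓
❓❓❓🟩🟩🟩🟩⬜🟩🟩⬜❓
❓❓❓⬜⬛🟩🔴🟫🟦❓❓❓
⬛⬛⬛⬛⬛⬛⬛⬛⬛⬛⬛⬛
⬛⬛⬛⬛⬛⬛⬛⬛⬛⬛⬛⬛
⬛⬛⬛⬛⬛⬛⬛⬛⬛⬛⬛⬛
⬛⬛⬛⬛⬛⬛⬛⬛⬛⬛⬛⬛
⬛⬛⬛⬛⬛⬛⬛⬛⬛⬛⬛⬛

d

❓❓❓❓❓🟩🟦🟫⬛⬛❓❓
❓❓🟫🟩🟦⬜⬜🟩⬜🟩❓❓
❓❓🟫🟩🟫🟫🟩🟩🟦🟩❓❓
❓❓⬜⬛🟩🟩⬜🟩🟩🟫❓❓
❓❓🟫🟫🟩🟩🟫🟫⬛⬜❓❓
❓❓🟩🟩🟩🟩⬜🟩🟩⬜❓❓
❓❓⬜⬛🟩⬜🔴🟦🟩❓❓❓
⬛⬛⬛⬛⬛⬛⬛⬛⬛⬛⬛⬛
⬛⬛⬛⬛⬛⬛⬛⬛⬛⬛⬛⬛
⬛⬛⬛⬛⬛⬛⬛⬛⬛⬛⬛⬛
⬛⬛⬛⬛⬛⬛⬛⬛⬛⬛⬛⬛
⬛⬛⬛⬛⬛⬛⬛⬛⬛⬛⬛⬛

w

❓❓❓❓❓🟩⬜⬛⬛🟩❓❓
❓❓❓❓❓🟩🟦🟫⬛⬛❓❓
❓❓🟫🟩🟦⬜⬜🟩⬜🟩❓❓
❓❓🟫🟩🟫🟫🟩🟩🟦🟩❓❓
❓❓⬜⬛🟩🟩⬜🟩🟩🟫❓❓
❓❓🟫🟫🟩🟩🟫🟫⬛⬜❓❓
❓❓🟩🟩🟩🟩🔴🟩🟩⬜❓❓
❓❓⬜⬛🟩⬜🟫🟦🟩❓❓❓
⬛⬛⬛⬛⬛⬛⬛⬛⬛⬛⬛⬛
⬛⬛⬛⬛⬛⬛⬛⬛⬛⬛⬛⬛
⬛⬛⬛⬛⬛⬛⬛⬛⬛⬛⬛⬛
⬛⬛⬛⬛⬛⬛⬛⬛⬛⬛⬛⬛

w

❓❓❓❓❓🟫⬜🟩⬛⬛❓❓
❓❓❓❓❓🟩⬜⬛⬛🟩❓❓
❓❓❓❓❓🟩🟦🟫⬛⬛❓❓
❓❓🟫🟩🟦⬜⬜🟩⬜🟩❓❓
❓❓🟫🟩🟫🟫🟩🟩🟦🟩❓❓
❓❓⬜⬛🟩🟩⬜🟩🟩🟫❓❓
❓❓🟫🟫🟩🟩🔴🟫⬛⬜❓❓
❓❓🟩🟩🟩🟩⬜🟩🟩⬜❓❓
❓❓⬜⬛🟩⬜🟫🟦🟩❓❓❓
⬛⬛⬛⬛⬛⬛⬛⬛⬛⬛⬛⬛
⬛⬛⬛⬛⬛⬛⬛⬛⬛⬛⬛⬛
⬛⬛⬛⬛⬛⬛⬛⬛⬛⬛⬛⬛

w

❓❓❓❓❓❓❓❓❓❓❓❓
❓❓❓❓❓🟫⬜🟩⬛⬛❓❓
❓❓❓❓❓🟩⬜⬛⬛🟩❓❓
❓❓❓❓❓🟩🟦🟫⬛⬛❓❓
❓❓🟫🟩🟦⬜⬜🟩⬜🟩❓❓
❓❓🟫🟩🟫🟫🟩🟩🟦🟩❓❓
❓❓⬜⬛🟩🟩🔴🟩🟩🟫❓❓
❓❓🟫🟫🟩🟩🟫🟫⬛⬜❓❓
❓❓🟩🟩🟩🟩⬜🟩🟩⬜❓❓
❓❓⬜⬛🟩⬜🟫🟦🟩❓❓❓
⬛⬛⬛⬛⬛⬛⬛⬛⬛⬛⬛⬛
⬛⬛⬛⬛⬛⬛⬛⬛⬛⬛⬛⬛

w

❓❓❓❓❓❓❓❓❓❓❓❓
❓❓❓❓❓❓❓❓❓❓❓❓
❓❓❓❓❓🟫⬜🟩⬛⬛❓❓
❓❓❓❓❓🟩⬜⬛⬛🟩❓❓
❓❓❓❓🟩🟩🟦🟫⬛⬛❓❓
❓❓🟫🟩🟦⬜⬜🟩⬜🟩❓❓
❓❓🟫🟩🟫🟫🔴🟩🟦🟩❓❓
❓❓⬜⬛🟩🟩⬜🟩🟩🟫❓❓
❓❓🟫🟫🟩🟩🟫🟫⬛⬜❓❓
❓❓🟩🟩🟩🟩⬜🟩🟩⬜❓❓
❓❓⬜⬛🟩⬜🟫🟦🟩❓❓❓
⬛⬛⬛⬛⬛⬛⬛⬛⬛⬛⬛⬛

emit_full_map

❓❓❓🟫⬜🟩⬛⬛
❓❓❓🟩⬜⬛⬛🟩
❓❓🟩🟩🟦🟫⬛⬛
🟫🟩🟦⬜⬜🟩⬜🟩
🟫🟩🟫🟫🔴🟩🟦🟩
⬜⬛🟩🟩⬜🟩🟩🟫
🟫🟫🟩🟩🟫🟫⬛⬜
🟩🟩🟩🟩⬜🟩🟩⬜
⬜⬛🟩⬜🟫🟦🟩❓

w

❓❓❓❓❓❓❓❓❓❓❓❓
❓❓❓❓❓❓❓❓❓❓❓❓
❓❓❓❓❓❓❓❓❓❓❓❓
❓❓❓❓❓🟫⬜🟩⬛⬛❓❓
❓❓❓❓⬛🟩⬜⬛⬛🟩❓❓
❓❓❓❓🟩🟩🟦🟫⬛⬛❓❓
❓❓🟫🟩🟦⬜🔴🟩⬜🟩❓❓
❓❓🟫🟩🟫🟫🟩🟩🟦🟩❓❓
❓❓⬜⬛🟩🟩⬜🟩🟩🟫❓❓
❓❓🟫🟫🟩🟩🟫🟫⬛⬜❓❓
❓❓🟩🟩🟩🟩⬜🟩🟩⬜❓❓
❓❓⬜⬛🟩⬜🟫🟦🟩❓❓❓

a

❓❓❓❓❓❓❓❓❓❓❓❓
❓❓❓❓❓❓❓❓❓❓❓❓
❓❓❓❓❓❓❓❓❓❓❓❓
❓❓❓❓❓❓🟫⬜🟩⬛⬛❓
❓❓❓❓🟫⬛🟩⬜⬛⬛🟩❓
❓❓❓❓🟩🟩🟩🟦🟫⬛⬛❓
❓❓❓🟫🟩🟦🔴⬜🟩⬜🟩❓
❓❓❓🟫🟩🟫🟫🟩🟩🟦🟩❓
❓❓❓⬜⬛🟩🟩⬜🟩🟩🟫❓
❓❓❓🟫🟫🟩🟩🟫🟫⬛⬜❓
❓❓❓🟩🟩🟩🟩⬜🟩🟩⬜❓
❓❓❓⬜⬛🟩⬜🟫🟦🟩❓❓

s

❓❓❓❓❓❓❓❓❓❓❓❓
❓❓❓❓❓❓❓❓❓❓❓❓
❓❓❓❓❓❓🟫⬜🟩⬛⬛❓
❓❓❓❓🟫⬛🟩⬜⬛⬛🟩❓
❓❓❓❓🟩🟩🟩🟦🟫⬛⬛❓
❓❓❓🟫🟩🟦⬜⬜🟩⬜🟩❓
❓❓❓🟫🟩🟫🔴🟩🟩🟦🟩❓
❓❓❓⬜⬛🟩🟩⬜🟩🟩🟫❓
❓❓❓🟫🟫🟩🟩🟫🟫⬛⬜❓
❓❓❓🟩🟩🟩🟩⬜🟩🟩⬜❓
❓❓❓⬜⬛🟩⬜🟫🟦🟩❓❓
⬛⬛⬛⬛⬛⬛⬛⬛⬛⬛⬛⬛

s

❓❓❓❓❓❓❓❓❓❓❓❓
❓❓❓❓❓❓🟫⬜🟩⬛⬛❓
❓❓❓❓🟫⬛🟩⬜⬛⬛🟩❓
❓❓❓❓🟩🟩🟩🟦🟫⬛⬛❓
❓❓❓🟫🟩🟦⬜⬜🟩⬜🟩❓
❓❓❓🟫🟩🟫🟫🟩🟩🟦🟩❓
❓❓❓⬜⬛🟩🔴⬜🟩🟩🟫❓
❓❓❓🟫🟫🟩🟩🟫🟫⬛⬜❓
❓❓❓🟩🟩🟩🟩⬜🟩🟩⬜❓
❓❓❓⬜⬛🟩⬜🟫🟦🟩❓❓
⬛⬛⬛⬛⬛⬛⬛⬛⬛⬛⬛⬛
⬛⬛⬛⬛⬛⬛⬛⬛⬛⬛⬛⬛

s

❓❓❓❓❓❓🟫⬜🟩⬛⬛❓
❓❓❓❓🟫⬛🟩⬜⬛⬛🟩❓
❓❓❓❓🟩🟩🟩🟦🟫⬛⬛❓
❓❓❓🟫🟩🟦⬜⬜🟩⬜🟩❓
❓❓❓🟫🟩🟫🟫🟩🟩🟦🟩❓
❓❓❓⬜⬛🟩🟩⬜🟩🟩🟫❓
❓❓❓🟫🟫🟩🔴🟫🟫⬛⬜❓
❓❓❓🟩🟩🟩🟩⬜🟩🟩⬜❓
❓❓❓⬜⬛🟩⬜🟫🟦🟩❓❓
⬛⬛⬛⬛⬛⬛⬛⬛⬛⬛⬛⬛
⬛⬛⬛⬛⬛⬛⬛⬛⬛⬛⬛⬛
⬛⬛⬛⬛⬛⬛⬛⬛⬛⬛⬛⬛

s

❓❓❓❓🟫⬛🟩⬜⬛⬛🟩❓
❓❓❓❓🟩🟩🟩🟦🟫⬛⬛❓
❓❓❓🟫🟩🟦⬜⬜🟩⬜🟩❓
❓❓❓🟫🟩🟫🟫🟩🟩🟦🟩❓
❓❓❓⬜⬛🟩🟩⬜🟩🟩🟫❓
❓❓❓🟫🟫🟩🟩🟫🟫⬛⬜❓
❓❓❓🟩🟩🟩🔴⬜🟩🟩⬜❓
❓❓❓⬜⬛🟩⬜🟫🟦🟩❓❓
⬛⬛⬛⬛⬛⬛⬛⬛⬛⬛⬛⬛
⬛⬛⬛⬛⬛⬛⬛⬛⬛⬛⬛⬛
⬛⬛⬛⬛⬛⬛⬛⬛⬛⬛⬛⬛
⬛⬛⬛⬛⬛⬛⬛⬛⬛⬛⬛⬛

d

❓❓❓🟫⬛🟩⬜⬛⬛🟩❓❓
❓❓❓🟩🟩🟩🟦🟫⬛⬛❓❓
❓❓🟫🟩🟦⬜⬜🟩⬜🟩❓❓
❓❓🟫🟩🟫🟫🟩🟩🟦🟩❓❓
❓❓⬜⬛🟩🟩⬜🟩🟩🟫❓❓
❓❓🟫🟫🟩🟩🟫🟫⬛⬜❓❓
❓❓🟩🟩🟩🟩🔴🟩🟩⬜❓❓
❓❓⬜⬛🟩⬜🟫🟦🟩❓❓❓
⬛⬛⬛⬛⬛⬛⬛⬛⬛⬛⬛⬛
⬛⬛⬛⬛⬛⬛⬛⬛⬛⬛⬛⬛
⬛⬛⬛⬛⬛⬛⬛⬛⬛⬛⬛⬛
⬛⬛⬛⬛⬛⬛⬛⬛⬛⬛⬛⬛

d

❓❓🟫⬛🟩⬜⬛⬛🟩❓❓❓
❓❓🟩🟩🟩🟦🟫⬛⬛❓❓❓
❓🟫🟩🟦⬜⬜🟩⬜🟩❓❓❓
❓🟫🟩🟫🟫🟩🟩🟦🟩❓❓❓
❓⬜⬛🟩🟩⬜🟩🟩🟫❓❓❓
❓🟫🟫🟩🟩🟫🟫⬛⬜❓❓❓
❓🟩🟩🟩🟩⬜🔴🟩⬜❓❓❓
❓⬜⬛🟩⬜🟫🟦🟩⬜❓❓❓
⬛⬛⬛⬛⬛⬛⬛⬛⬛⬛⬛⬛
⬛⬛⬛⬛⬛⬛⬛⬛⬛⬛⬛⬛
⬛⬛⬛⬛⬛⬛⬛⬛⬛⬛⬛⬛
⬛⬛⬛⬛⬛⬛⬛⬛⬛⬛⬛⬛

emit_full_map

❓❓❓🟫⬜🟩⬛⬛
❓🟫⬛🟩⬜⬛⬛🟩
❓🟩🟩🟩🟦🟫⬛⬛
🟫🟩🟦⬜⬜🟩⬜🟩
🟫🟩🟫🟫🟩🟩🟦🟩
⬜⬛🟩🟩⬜🟩🟩🟫
🟫🟫🟩🟩🟫🟫⬛⬜
🟩🟩🟩🟩⬜🔴🟩⬜
⬜⬛🟩⬜🟫🟦🟩⬜

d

❓🟫⬛🟩⬜⬛⬛🟩❓❓❓❓
❓🟩🟩🟩🟦🟫⬛⬛❓❓❓❓
🟫🟩🟦⬜⬜🟩⬜🟩❓❓❓❓
🟫🟩🟫🟫🟩🟩🟦🟩❓❓❓❓
⬜⬛🟩🟩⬜🟩🟩🟫⬜❓❓❓
🟫🟫🟩🟩🟫🟫⬛⬜⬜❓❓❓
🟩🟩🟩🟩⬜🟩🔴⬜🟩❓❓❓
⬜⬛🟩⬜🟫🟦🟩⬜🟩❓❓❓
⬛⬛⬛⬛⬛⬛⬛⬛⬛⬛⬛⬛
⬛⬛⬛⬛⬛⬛⬛⬛⬛⬛⬛⬛
⬛⬛⬛⬛⬛⬛⬛⬛⬛⬛⬛⬛
⬛⬛⬛⬛⬛⬛⬛⬛⬛⬛⬛⬛

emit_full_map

❓❓❓🟫⬜🟩⬛⬛❓
❓🟫⬛🟩⬜⬛⬛🟩❓
❓🟩🟩🟩🟦🟫⬛⬛❓
🟫🟩🟦⬜⬜🟩⬜🟩❓
🟫🟩🟫🟫🟩🟩🟦🟩❓
⬜⬛🟩🟩⬜🟩🟩🟫⬜
🟫🟫🟩🟩🟫🟫⬛⬜⬜
🟩🟩🟩🟩⬜🟩🔴⬜🟩
⬜⬛🟩⬜🟫🟦🟩⬜🟩
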